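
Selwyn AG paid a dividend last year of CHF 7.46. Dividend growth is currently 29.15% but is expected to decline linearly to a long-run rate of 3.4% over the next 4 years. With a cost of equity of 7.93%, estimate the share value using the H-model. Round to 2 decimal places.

H-model: P₀ = D₀[(1+g_L) + H(g_S−g_L)]/(r−g_L), with H = 4/2 = 2.
P₀ = 7.46 × [(1+0.034) + 2×(0.2915−0.034)] / (0.0793−0.034)
   = 7.46 × 1.5490 / 0.0453 = 255.0892

CHF 255.09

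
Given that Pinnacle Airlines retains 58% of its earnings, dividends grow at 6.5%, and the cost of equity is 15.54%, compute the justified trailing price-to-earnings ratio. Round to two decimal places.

Payout ratio b = 1 − 0.58 = 0.42.
Justified trailing P/E = b(1+g)/(r−g) = 0.42×(1+0.065)/(0.1554−0.065) = 4.9480

4.95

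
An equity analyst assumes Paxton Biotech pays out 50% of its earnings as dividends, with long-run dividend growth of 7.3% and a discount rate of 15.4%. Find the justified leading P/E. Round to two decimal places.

6.17

Justified leading P/E = b/(r−g) = 0.50/(0.154−0.073) = 6.1728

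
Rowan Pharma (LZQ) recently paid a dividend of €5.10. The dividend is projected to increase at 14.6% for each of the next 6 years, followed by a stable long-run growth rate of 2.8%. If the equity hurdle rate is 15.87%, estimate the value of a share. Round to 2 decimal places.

€66.99

Two-stage DDM. Project D₁…D_6 at 0.146, terminal growth 0.028, discount at r = 0.1587.
D_1 = 5.8446
D_2 = 6.6979
D_3 = 7.6758
D_4 = 8.7965
D_5 = 10.0808
D_6 = 11.5526
Terminal value at t=6: TV = D_7/(r−g) = 11.8760/(0.1587−0.028) = 90.8647
P₀ = 5.8446/(1+0.1587)^1 + 6.6979/(1+0.1587)^2 + 7.6758/(1+0.1587)^3 + 8.7965/(1+0.1587)^4 + 10.0808/(1+0.1587)^5 + 11.5526/(1+0.1587)^6 + 90.8647/(1+0.1587)^6 = 66.9938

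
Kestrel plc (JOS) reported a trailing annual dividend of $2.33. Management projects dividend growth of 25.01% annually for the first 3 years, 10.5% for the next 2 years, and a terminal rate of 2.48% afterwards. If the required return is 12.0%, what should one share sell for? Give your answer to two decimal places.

$49.04

Three-stage DDM. Project D₁…D_5; terminal Gordon value at t=5 with g = 0.0248; discount at r = 0.12.
D_1 = 2.9127
D_2 = 3.6412
D_3 = 4.5519
D_4 = 5.0298
D_5 = 5.5580
TV_5 = 5.6958/(0.12−0.0248) = 59.8297
P₀ = Σ Dₜ/(1+r)ᵗ + TV_5/(1+r)^5 = 49.0426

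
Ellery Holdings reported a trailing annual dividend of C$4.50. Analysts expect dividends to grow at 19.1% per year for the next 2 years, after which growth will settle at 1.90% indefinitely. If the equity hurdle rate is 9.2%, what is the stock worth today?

Two-stage DDM. Project D₁…D_2 at 0.191, terminal growth 0.019, discount at r = 0.092.
D_1 = 5.3595
D_2 = 6.3832
Terminal value at t=2: TV = D_3/(r−g) = 6.5044/(0.092−0.019) = 89.1020
P₀ = 5.3595/(1+0.092)^1 + 6.3832/(1+0.092)^2 + 89.1020/(1+0.092)^2 = 84.9818

C$84.98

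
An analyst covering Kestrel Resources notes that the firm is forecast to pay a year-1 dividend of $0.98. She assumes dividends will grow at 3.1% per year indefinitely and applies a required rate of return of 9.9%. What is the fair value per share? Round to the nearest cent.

Gordon growth model: P₀ = D₁/(r − g), with D₁ = 0.98 given directly.
P₀ = 0.9800 / (0.099 − 0.031) = 0.9800 / 0.068 = 14.4118

$14.41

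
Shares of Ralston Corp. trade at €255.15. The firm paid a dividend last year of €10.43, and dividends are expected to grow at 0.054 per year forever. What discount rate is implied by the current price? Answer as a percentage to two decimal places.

9.71%

Rearranging the constant-growth DDM: r = D₁/P₀ + g.
D₁ = 10.43 × (1 + 0.054) = 10.9932.
r = 10.9932 / 255.15 + 0.054 = 0.04309 + 0.054 = 0.09709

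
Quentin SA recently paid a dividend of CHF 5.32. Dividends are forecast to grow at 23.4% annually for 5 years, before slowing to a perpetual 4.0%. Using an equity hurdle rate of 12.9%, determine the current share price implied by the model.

Two-stage DDM. Project D₁…D_5 at 0.234, terminal growth 0.04, discount at r = 0.129.
D_1 = 6.5649
D_2 = 8.1011
D_3 = 9.9967
D_4 = 12.3359
D_5 = 15.2226
Terminal value at t=5: TV = D_6/(r−g) = 15.8315/(0.129−0.04) = 177.8815
P₀ = 6.5649/(1+0.129)^1 + 8.1011/(1+0.129)^2 + 9.9967/(1+0.129)^3 + 12.3359/(1+0.129)^4 + 15.2226/(1+0.129)^5 + 177.8815/(1+0.129)^5 = 131.9838

CHF 131.98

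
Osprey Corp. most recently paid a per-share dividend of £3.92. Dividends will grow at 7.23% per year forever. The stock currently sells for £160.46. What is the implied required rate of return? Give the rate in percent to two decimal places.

9.85%

Rearranging the constant-growth DDM: r = D₁/P₀ + g.
D₁ = 3.92 × (1 + 0.0723) = 4.2034.
r = 4.2034 / 160.46 + 0.0723 = 0.02620 + 0.0723 = 0.09850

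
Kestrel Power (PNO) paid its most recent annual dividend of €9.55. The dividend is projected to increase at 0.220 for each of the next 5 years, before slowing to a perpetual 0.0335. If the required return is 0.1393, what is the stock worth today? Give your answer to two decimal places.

Two-stage DDM. Project D₁…D_5 at 0.22, terminal growth 0.0335, discount at r = 0.1393.
D_1 = 11.6510
D_2 = 14.2142
D_3 = 17.3413
D_4 = 21.1564
D_5 = 25.8109
Terminal value at t=5: TV = D_6/(r−g) = 26.6755/(0.1393−0.0335) = 252.1316
P₀ = 11.6510/(1+0.1393)^1 + 14.2142/(1+0.1393)^2 + 17.3413/(1+0.1393)^3 + 21.1564/(1+0.1393)^4 + 25.8109/(1+0.1393)^5 + 252.1316/(1+0.1393)^5 = 190.2595

€190.26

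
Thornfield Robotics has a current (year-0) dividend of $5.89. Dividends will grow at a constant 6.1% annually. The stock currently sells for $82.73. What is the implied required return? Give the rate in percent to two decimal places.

Rearranging the constant-growth DDM: r = D₁/P₀ + g.
D₁ = 5.89 × (1 + 0.061) = 6.2493.
r = 6.2493 / 82.73 + 0.061 = 0.07554 + 0.061 = 0.13654

13.65%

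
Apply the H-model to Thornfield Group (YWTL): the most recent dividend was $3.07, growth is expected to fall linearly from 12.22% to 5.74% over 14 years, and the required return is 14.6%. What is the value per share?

H-model: P₀ = D₀[(1+g_L) + H(g_S−g_L)]/(r−g_L), with H = 14/2 = 7.
P₀ = 3.07 × [(1+0.0574) + 7×(0.1222−0.0574)] / (0.146−0.0574)
   = 3.07 × 1.5110 / 0.0886 = 52.3563

$52.36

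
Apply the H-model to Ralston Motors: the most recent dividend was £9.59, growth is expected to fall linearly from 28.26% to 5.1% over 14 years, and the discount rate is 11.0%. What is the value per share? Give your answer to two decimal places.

H-model: P₀ = D₀[(1+g_L) + H(g_S−g_L)]/(r−g_L), with H = 14/2 = 7.
P₀ = 9.59 × [(1+0.051) + 7×(0.2826−0.051)] / (0.11−0.051)
   = 9.59 × 2.6722 / 0.059 = 434.3457

£434.35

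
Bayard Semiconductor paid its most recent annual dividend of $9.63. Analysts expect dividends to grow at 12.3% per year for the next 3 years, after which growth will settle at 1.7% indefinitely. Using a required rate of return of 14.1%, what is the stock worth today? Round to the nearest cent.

Two-stage DDM. Project D₁…D_3 at 0.123, terminal growth 0.017, discount at r = 0.141.
D_1 = 10.8145
D_2 = 12.1447
D_3 = 13.6385
Terminal value at t=3: TV = D_4/(r−g) = 13.8703/(0.141−0.017) = 111.8574
P₀ = 10.8145/(1+0.141)^1 + 12.1447/(1+0.141)^2 + 13.6385/(1+0.141)^3 + 111.8574/(1+0.141)^3 = 103.2903

$103.29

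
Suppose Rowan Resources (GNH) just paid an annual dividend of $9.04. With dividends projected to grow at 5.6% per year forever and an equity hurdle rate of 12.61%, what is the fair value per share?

Gordon growth model: P₀ = D₁/(r − g). D₁ = 9.04 × (1 + 0.056) = 9.5462.
P₀ = 9.5462 / (0.1261 − 0.056) = 9.5462 / 0.0701 = 136.1803

$136.18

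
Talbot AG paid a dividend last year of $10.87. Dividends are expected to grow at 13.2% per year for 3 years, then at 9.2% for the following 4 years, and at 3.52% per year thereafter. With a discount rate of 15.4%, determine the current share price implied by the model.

$138.88

Three-stage DDM. Project D₁…D_7; terminal Gordon value at t=7 with g = 0.0352; discount at r = 0.154.
D_1 = 12.3048
D_2 = 13.9291
D_3 = 15.7677
D_4 = 17.2183
D_5 = 18.8024
D_6 = 20.5323
D_7 = 22.4212
TV_7 = 23.2105/(0.154−0.0352) = 195.3742
P₀ = Σ Dₜ/(1+r)ᵗ + TV_7/(1+r)^7 = 138.8834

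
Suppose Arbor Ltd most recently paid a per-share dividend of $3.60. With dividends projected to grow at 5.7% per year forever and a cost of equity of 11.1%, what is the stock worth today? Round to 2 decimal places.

$70.47

Gordon growth model: P₀ = D₁/(r − g). D₁ = 3.60 × (1 + 0.057) = 3.8052.
P₀ = 3.8052 / (0.111 − 0.057) = 3.8052 / 0.054 = 70.4667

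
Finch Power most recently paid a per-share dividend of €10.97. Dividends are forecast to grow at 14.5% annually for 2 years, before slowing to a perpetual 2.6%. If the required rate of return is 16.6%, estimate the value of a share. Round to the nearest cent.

Two-stage DDM. Project D₁…D_2 at 0.145, terminal growth 0.026, discount at r = 0.166.
D_1 = 12.5607
D_2 = 14.3819
Terminal value at t=2: TV = D_3/(r−g) = 14.7559/(0.166−0.026) = 105.3991
P₀ = 12.5607/(1+0.166)^1 + 14.3819/(1+0.166)^2 + 105.3991/(1+0.166)^2 = 98.8755

€98.88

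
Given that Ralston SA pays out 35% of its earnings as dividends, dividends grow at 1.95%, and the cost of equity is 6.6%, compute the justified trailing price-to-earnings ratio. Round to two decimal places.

Justified trailing P/E = b(1+g)/(r−g) = 0.35×(1+0.0195)/(0.066−0.0195) = 7.6737

7.67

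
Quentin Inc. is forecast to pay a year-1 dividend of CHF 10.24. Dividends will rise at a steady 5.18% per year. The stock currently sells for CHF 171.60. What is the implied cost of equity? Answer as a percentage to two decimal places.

Rearranging the constant-growth DDM: r = D₁/P₀ + g.
r = 10.2400 / 171.60 + 0.0518 = 0.05967 + 0.0518 = 0.11147

11.15%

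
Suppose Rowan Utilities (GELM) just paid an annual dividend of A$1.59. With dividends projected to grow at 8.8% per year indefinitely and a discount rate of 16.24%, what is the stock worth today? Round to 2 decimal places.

A$23.25

Gordon growth model: P₀ = D₁/(r − g). D₁ = 1.59 × (1 + 0.088) = 1.7299.
P₀ = 1.7299 / (0.1624 − 0.088) = 1.7299 / 0.0744 = 23.2516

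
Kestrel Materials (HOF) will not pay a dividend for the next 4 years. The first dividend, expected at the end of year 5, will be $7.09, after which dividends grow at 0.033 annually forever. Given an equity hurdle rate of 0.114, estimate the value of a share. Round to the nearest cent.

Deferred-dividend DDM. At t=4 the remaining stream is a growing perpetuity with first payment D_5 = 7.09.
V_4 = D_5/(r−g) = 7.09/(0.114−0.033) = 87.5309
P₀ = V_4/(1+r)^4 = 87.5309/(1+0.114)^4 = 56.8356

$56.84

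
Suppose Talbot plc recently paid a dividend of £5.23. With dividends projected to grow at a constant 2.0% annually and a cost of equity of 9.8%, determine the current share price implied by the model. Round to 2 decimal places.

Gordon growth model: P₀ = D₁/(r − g). D₁ = 5.23 × (1 + 0.02) = 5.3346.
P₀ = 5.3346 / (0.098 − 0.02) = 5.3346 / 0.078 = 68.3923

£68.39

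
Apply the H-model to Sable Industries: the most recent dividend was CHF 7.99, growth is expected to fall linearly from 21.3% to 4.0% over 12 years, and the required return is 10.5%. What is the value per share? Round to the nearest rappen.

CHF 255.43

H-model: P₀ = D₀[(1+g_L) + H(g_S−g_L)]/(r−g_L), with H = 12/2 = 6.
P₀ = 7.99 × [(1+0.04) + 6×(0.213−0.04)] / (0.105−0.04)
   = 7.99 × 2.0780 / 0.065 = 255.4342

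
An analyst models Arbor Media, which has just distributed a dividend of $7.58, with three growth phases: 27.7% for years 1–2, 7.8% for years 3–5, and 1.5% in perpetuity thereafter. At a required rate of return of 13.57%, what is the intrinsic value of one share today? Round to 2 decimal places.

$112.95

Three-stage DDM. Project D₁…D_5; terminal Gordon value at t=5 with g = 0.015; discount at r = 0.1357.
D_1 = 9.6797
D_2 = 12.3609
D_3 = 13.3251
D_4 = 14.3644
D_5 = 15.4849
TV_5 = 15.7171/(0.1357−0.015) = 130.2165
P₀ = Σ Dₜ/(1+r)ᵗ + TV_5/(1+r)^5 = 112.9538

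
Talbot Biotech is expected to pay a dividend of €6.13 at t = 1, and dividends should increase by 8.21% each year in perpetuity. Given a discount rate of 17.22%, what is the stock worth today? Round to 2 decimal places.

Gordon growth model: P₀ = D₁/(r − g), with D₁ = 6.13 given directly.
P₀ = 6.1300 / (0.1722 − 0.0821) = 6.1300 / 0.0901 = 68.0355

€68.04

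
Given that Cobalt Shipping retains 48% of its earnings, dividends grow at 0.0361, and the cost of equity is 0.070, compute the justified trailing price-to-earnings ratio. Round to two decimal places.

15.89

Payout ratio b = 1 − 0.48 = 0.52.
Justified trailing P/E = b(1+g)/(r−g) = 0.52×(1+0.0361)/(0.07−0.0361) = 15.8930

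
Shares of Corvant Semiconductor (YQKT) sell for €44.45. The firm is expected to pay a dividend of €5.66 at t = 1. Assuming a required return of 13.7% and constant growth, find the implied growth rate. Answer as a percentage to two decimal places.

From P₀ = D₁/(r − g), the implied growth is g = r − D₁/P₀.
g = 0.137 − 5.66/44.45 = 0.137 − 0.12733 = 0.00967

0.97%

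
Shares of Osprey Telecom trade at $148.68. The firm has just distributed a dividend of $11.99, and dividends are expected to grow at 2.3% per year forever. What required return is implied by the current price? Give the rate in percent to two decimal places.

10.55%

Rearranging the constant-growth DDM: r = D₁/P₀ + g.
D₁ = 11.99 × (1 + 0.023) = 12.2658.
r = 12.2658 / 148.68 + 0.023 = 0.08250 + 0.023 = 0.10550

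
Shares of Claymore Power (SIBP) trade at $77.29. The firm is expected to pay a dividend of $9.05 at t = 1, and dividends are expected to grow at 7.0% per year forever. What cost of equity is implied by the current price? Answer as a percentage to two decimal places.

18.71%

Rearranging the constant-growth DDM: r = D₁/P₀ + g.
r = 9.0500 / 77.29 + 0.07 = 0.11709 + 0.07 = 0.18709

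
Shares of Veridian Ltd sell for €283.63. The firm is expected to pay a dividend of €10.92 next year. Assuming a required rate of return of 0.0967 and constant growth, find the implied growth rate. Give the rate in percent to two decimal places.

From P₀ = D₁/(r − g), the implied growth is g = r − D₁/P₀.
g = 0.0967 − 10.92/283.63 = 0.0967 − 0.03850 = 0.05820

5.82%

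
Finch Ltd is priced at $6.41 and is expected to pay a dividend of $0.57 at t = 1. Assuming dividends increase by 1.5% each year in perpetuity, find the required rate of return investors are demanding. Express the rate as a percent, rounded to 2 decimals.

Rearranging the constant-growth DDM: r = D₁/P₀ + g.
r = 0.5700 / 6.41 + 0.015 = 0.08892 + 0.015 = 0.10392

10.39%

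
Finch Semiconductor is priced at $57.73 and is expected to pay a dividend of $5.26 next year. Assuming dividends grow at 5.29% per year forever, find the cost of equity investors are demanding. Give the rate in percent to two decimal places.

14.40%

Rearranging the constant-growth DDM: r = D₁/P₀ + g.
r = 5.2600 / 57.73 + 0.0529 = 0.09111 + 0.0529 = 0.14401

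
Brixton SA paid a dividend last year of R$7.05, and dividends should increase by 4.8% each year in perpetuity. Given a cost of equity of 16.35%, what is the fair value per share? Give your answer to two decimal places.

R$63.97

Gordon growth model: P₀ = D₁/(r − g). D₁ = 7.05 × (1 + 0.048) = 7.3884.
P₀ = 7.3884 / (0.1635 − 0.048) = 7.3884 / 0.1155 = 63.9688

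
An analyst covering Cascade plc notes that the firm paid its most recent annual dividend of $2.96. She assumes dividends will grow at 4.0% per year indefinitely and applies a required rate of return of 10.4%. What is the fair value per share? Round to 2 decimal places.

Gordon growth model: P₀ = D₁/(r − g). D₁ = 2.96 × (1 + 0.04) = 3.0784.
P₀ = 3.0784 / (0.104 − 0.04) = 3.0784 / 0.064 = 48.1000

$48.10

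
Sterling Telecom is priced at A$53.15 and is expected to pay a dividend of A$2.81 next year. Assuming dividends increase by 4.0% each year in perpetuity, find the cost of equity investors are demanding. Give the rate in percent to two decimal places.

Rearranging the constant-growth DDM: r = D₁/P₀ + g.
r = 2.8100 / 53.15 + 0.04 = 0.05287 + 0.04 = 0.09287

9.29%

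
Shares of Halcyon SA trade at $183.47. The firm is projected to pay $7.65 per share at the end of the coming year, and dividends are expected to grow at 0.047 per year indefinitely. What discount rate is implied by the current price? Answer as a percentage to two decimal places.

8.87%

Rearranging the constant-growth DDM: r = D₁/P₀ + g.
r = 7.6500 / 183.47 + 0.047 = 0.04170 + 0.047 = 0.08870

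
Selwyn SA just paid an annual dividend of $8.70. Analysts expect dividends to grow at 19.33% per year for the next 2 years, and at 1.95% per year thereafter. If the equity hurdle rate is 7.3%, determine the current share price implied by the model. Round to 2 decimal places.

$225.48

Two-stage DDM. Project D₁…D_2 at 0.1933, terminal growth 0.0195, discount at r = 0.073.
D_1 = 10.3817
D_2 = 12.3885
Terminal value at t=2: TV = D_3/(r−g) = 12.6301/(0.073−0.0195) = 236.0761
P₀ = 10.3817/(1+0.073)^1 + 12.3885/(1+0.073)^2 + 236.0761/(1+0.073)^2 = 225.4822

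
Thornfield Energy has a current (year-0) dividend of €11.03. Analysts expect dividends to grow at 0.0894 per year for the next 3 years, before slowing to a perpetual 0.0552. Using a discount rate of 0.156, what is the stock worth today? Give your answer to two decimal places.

Two-stage DDM. Project D₁…D_3 at 0.0894, terminal growth 0.0552, discount at r = 0.156.
D_1 = 12.0161
D_2 = 13.0903
D_3 = 14.2606
Terminal value at t=3: TV = D_4/(r−g) = 15.0478/(0.156−0.0552) = 149.2835
P₀ = 12.0161/(1+0.156)^1 + 13.0903/(1+0.156)^2 + 14.2606/(1+0.156)^3 + 149.2835/(1+0.156)^3 = 126.0574

€126.06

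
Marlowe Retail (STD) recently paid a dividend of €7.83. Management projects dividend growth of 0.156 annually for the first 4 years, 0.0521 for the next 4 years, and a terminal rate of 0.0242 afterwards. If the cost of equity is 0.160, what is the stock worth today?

€94.81

Three-stage DDM. Project D₁…D_8; terminal Gordon value at t=8 with g = 0.0242; discount at r = 0.16.
D_1 = 9.0515
D_2 = 10.4635
D_3 = 12.0958
D_4 = 13.9828
D_5 = 14.7113
D_6 = 15.4777
D_7 = 16.2841
D_8 = 17.1325
TV_8 = 17.5471/(0.16−0.0242) = 129.2130
P₀ = Σ Dₜ/(1+r)ᵗ + TV_8/(1+r)^8 = 94.8088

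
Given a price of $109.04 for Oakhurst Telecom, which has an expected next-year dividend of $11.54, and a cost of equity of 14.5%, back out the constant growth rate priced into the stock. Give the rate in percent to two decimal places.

From P₀ = D₁/(r − g), the implied growth is g = r − D₁/P₀.
g = 0.145 − 11.54/109.04 = 0.145 − 0.10583 = 0.03917

3.92%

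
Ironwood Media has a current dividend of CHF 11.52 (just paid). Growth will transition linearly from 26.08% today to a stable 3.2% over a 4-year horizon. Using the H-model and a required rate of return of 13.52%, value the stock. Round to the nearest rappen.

CHF 166.28

H-model: P₀ = D₀[(1+g_L) + H(g_S−g_L)]/(r−g_L), with H = 4/2 = 2.
P₀ = 11.52 × [(1+0.032) + 2×(0.2608−0.032)] / (0.1352−0.032)
   = 11.52 × 1.4896 / 0.1032 = 166.2809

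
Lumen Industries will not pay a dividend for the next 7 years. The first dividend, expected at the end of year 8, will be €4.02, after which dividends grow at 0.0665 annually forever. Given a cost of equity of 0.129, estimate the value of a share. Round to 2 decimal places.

€27.51

Deferred-dividend DDM. At t=7 the remaining stream is a growing perpetuity with first payment D_8 = 4.02.
V_7 = D_8/(r−g) = 4.02/(0.129−0.0665) = 64.3200
P₀ = V_7/(1+r)^7 = 64.3200/(1+0.129)^7 = 27.5099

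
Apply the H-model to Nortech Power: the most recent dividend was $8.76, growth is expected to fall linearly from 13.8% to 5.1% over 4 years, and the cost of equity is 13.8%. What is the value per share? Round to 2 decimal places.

$123.34

H-model: P₀ = D₀[(1+g_L) + H(g_S−g_L)]/(r−g_L), with H = 4/2 = 2.
P₀ = 8.76 × [(1+0.051) + 2×(0.138−0.051)] / (0.138−0.051)
   = 8.76 × 1.2250 / 0.087 = 123.3448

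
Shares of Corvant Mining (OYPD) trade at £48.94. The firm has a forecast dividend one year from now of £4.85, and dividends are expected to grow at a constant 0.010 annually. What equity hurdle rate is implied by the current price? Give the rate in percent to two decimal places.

Rearranging the constant-growth DDM: r = D₁/P₀ + g.
r = 4.8500 / 48.94 + 0.01 = 0.09910 + 0.01 = 0.10910

10.91%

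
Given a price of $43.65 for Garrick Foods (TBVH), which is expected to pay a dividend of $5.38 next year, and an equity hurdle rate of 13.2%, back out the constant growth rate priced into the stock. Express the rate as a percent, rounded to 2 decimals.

From P₀ = D₁/(r − g), the implied growth is g = r − D₁/P₀.
g = 0.132 − 5.38/43.65 = 0.132 − 0.12325 = 0.00875

0.87%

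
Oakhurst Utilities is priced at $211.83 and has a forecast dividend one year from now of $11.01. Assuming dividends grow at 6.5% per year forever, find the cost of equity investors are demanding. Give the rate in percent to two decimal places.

11.70%

Rearranging the constant-growth DDM: r = D₁/P₀ + g.
r = 11.0100 / 211.83 + 0.065 = 0.05198 + 0.065 = 0.11698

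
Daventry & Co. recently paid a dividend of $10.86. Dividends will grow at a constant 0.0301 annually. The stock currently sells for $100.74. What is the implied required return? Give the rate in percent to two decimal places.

14.11%

Rearranging the constant-growth DDM: r = D₁/P₀ + g.
D₁ = 10.86 × (1 + 0.0301) = 11.1869.
r = 11.1869 / 100.74 + 0.0301 = 0.11105 + 0.0301 = 0.14115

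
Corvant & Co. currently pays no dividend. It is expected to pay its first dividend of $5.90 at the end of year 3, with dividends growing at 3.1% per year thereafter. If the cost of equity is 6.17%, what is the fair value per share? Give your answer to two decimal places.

Deferred-dividend DDM. At t=2 the remaining stream is a growing perpetuity with first payment D_3 = 5.90.
V_2 = D_3/(r−g) = 5.90/(0.0617−0.031) = 192.1824
P₀ = V_2/(1+r)^2 = 192.1824/(1+0.0617)^2 = 170.4944

$170.49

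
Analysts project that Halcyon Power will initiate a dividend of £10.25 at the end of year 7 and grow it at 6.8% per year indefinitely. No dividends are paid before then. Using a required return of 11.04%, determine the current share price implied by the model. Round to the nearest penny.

£128.97

Deferred-dividend DDM. At t=6 the remaining stream is a growing perpetuity with first payment D_7 = 10.25.
V_6 = D_7/(r−g) = 10.25/(0.1104−0.068) = 241.7453
P₀ = V_6/(1+r)^6 = 241.7453/(1+0.1104)^6 = 128.9678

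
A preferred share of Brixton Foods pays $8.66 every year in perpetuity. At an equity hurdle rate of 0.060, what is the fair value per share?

$144.33

Zero-growth DDM (perpetuity): P₀ = D/r = 8.66 / 0.06 = 144.3333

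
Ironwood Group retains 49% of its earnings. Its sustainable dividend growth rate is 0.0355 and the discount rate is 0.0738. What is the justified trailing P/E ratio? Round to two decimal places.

13.79

Payout ratio b = 1 − 0.49 = 0.51.
Justified trailing P/E = b(1+g)/(r−g) = 0.51×(1+0.0355)/(0.0738−0.0355) = 13.7886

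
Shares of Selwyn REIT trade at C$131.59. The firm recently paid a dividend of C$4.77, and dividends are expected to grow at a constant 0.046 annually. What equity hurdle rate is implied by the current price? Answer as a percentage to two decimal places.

8.39%

Rearranging the constant-growth DDM: r = D₁/P₀ + g.
D₁ = 4.77 × (1 + 0.046) = 4.9894.
r = 4.9894 / 131.59 + 0.046 = 0.03792 + 0.046 = 0.08392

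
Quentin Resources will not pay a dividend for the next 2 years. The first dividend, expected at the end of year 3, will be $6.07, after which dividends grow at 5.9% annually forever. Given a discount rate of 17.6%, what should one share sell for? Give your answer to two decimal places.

$37.51

Deferred-dividend DDM. At t=2 the remaining stream is a growing perpetuity with first payment D_3 = 6.07.
V_2 = D_3/(r−g) = 6.07/(0.176−0.059) = 51.8803
P₀ = V_2/(1+r)^2 = 51.8803/(1+0.176)^2 = 37.5136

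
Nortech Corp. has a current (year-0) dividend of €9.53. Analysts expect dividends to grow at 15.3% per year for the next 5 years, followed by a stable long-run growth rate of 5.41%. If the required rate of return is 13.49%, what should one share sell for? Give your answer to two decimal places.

Two-stage DDM. Project D₁…D_5 at 0.153, terminal growth 0.0541, discount at r = 0.1349.
D_1 = 10.9881
D_2 = 12.6693
D_3 = 14.6077
D_4 = 16.8426
D_5 = 19.4196
Terminal value at t=5: TV = D_6/(r−g) = 20.4702/(0.1349−0.0541) = 253.3436
P₀ = 10.9881/(1+0.1349)^1 + 12.6693/(1+0.1349)^2 + 14.6077/(1+0.1349)^3 + 16.8426/(1+0.1349)^4 + 19.4196/(1+0.1349)^5 + 253.3436/(1+0.1349)^5 = 184.5407

€184.54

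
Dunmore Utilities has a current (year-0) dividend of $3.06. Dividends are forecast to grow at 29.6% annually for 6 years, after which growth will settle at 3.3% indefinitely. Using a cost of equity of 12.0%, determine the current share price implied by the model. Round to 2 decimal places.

$118.78

Two-stage DDM. Project D₁…D_6 at 0.296, terminal growth 0.033, discount at r = 0.12.
D_1 = 3.9658
D_2 = 5.1396
D_3 = 6.6610
D_4 = 8.6326
D_5 = 11.1878
D_6 = 14.4994
Terminal value at t=6: TV = D_7/(r−g) = 14.9779/(0.12−0.033) = 172.1601
P₀ = 3.9658/(1+0.12)^1 + 5.1396/(1+0.12)^2 + 6.6610/(1+0.12)^3 + 8.6326/(1+0.12)^4 + 11.1878/(1+0.12)^5 + 14.4994/(1+0.12)^6 + 172.1601/(1+0.12)^6 = 118.7813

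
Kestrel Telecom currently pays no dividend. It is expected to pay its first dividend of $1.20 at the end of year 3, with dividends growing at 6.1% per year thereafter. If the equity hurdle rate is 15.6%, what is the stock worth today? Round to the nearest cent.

$9.45

Deferred-dividend DDM. At t=2 the remaining stream is a growing perpetuity with first payment D_3 = 1.20.
V_2 = D_3/(r−g) = 1.20/(0.156−0.061) = 12.6316
P₀ = V_2/(1+r)^2 = 12.6316/(1+0.156)^2 = 9.4524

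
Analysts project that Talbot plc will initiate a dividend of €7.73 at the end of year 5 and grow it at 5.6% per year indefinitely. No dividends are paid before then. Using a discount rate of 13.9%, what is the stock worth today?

Deferred-dividend DDM. At t=4 the remaining stream is a growing perpetuity with first payment D_5 = 7.73.
V_4 = D_5/(r−g) = 7.73/(0.139−0.056) = 93.1325
P₀ = V_4/(1+r)^4 = 93.1325/(1+0.139)^4 = 55.3358

€55.34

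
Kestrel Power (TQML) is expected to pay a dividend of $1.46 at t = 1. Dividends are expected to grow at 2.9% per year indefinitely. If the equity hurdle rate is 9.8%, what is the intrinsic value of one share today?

$21.16

Gordon growth model: P₀ = D₁/(r − g), with D₁ = 1.46 given directly.
P₀ = 1.4600 / (0.098 − 0.029) = 1.4600 / 0.069 = 21.1594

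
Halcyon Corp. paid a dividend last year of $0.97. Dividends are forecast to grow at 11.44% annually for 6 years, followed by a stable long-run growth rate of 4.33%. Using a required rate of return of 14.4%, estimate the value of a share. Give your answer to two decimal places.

$13.90

Two-stage DDM. Project D₁…D_6 at 0.1144, terminal growth 0.0433, discount at r = 0.144.
D_1 = 1.0810
D_2 = 1.2046
D_3 = 1.3424
D_4 = 1.4960
D_5 = 1.6672
D_6 = 1.8579
Terminal value at t=6: TV = D_7/(r−g) = 1.9383/(0.144−0.0433) = 19.2486
P₀ = 1.0810/(1+0.144)^1 + 1.2046/(1+0.144)^2 + 1.3424/(1+0.144)^3 + 1.4960/(1+0.144)^4 + 1.6672/(1+0.144)^5 + 1.8579/(1+0.144)^6 + 19.2486/(1+0.144)^6 = 13.9021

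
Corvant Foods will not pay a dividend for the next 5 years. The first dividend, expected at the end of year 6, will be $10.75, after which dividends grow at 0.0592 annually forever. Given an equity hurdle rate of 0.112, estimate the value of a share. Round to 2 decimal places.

Deferred-dividend DDM. At t=5 the remaining stream is a growing perpetuity with first payment D_6 = 10.75.
V_5 = D_6/(r−g) = 10.75/(0.112−0.0592) = 203.5985
P₀ = V_5/(1+r)^5 = 203.5985/(1+0.112)^5 = 119.7431

$119.74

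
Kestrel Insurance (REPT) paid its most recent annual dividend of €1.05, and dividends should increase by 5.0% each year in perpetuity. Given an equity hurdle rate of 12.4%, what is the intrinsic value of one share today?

Gordon growth model: P₀ = D₁/(r − g). D₁ = 1.05 × (1 + 0.05) = 1.1025.
P₀ = 1.1025 / (0.124 − 0.05) = 1.1025 / 0.074 = 14.8986

€14.90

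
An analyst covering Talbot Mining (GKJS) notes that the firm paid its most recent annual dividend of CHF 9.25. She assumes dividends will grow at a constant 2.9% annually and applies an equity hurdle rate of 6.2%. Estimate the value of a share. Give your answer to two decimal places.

CHF 288.43

Gordon growth model: P₀ = D₁/(r − g). D₁ = 9.25 × (1 + 0.029) = 9.5182.
P₀ = 9.5182 / (0.062 − 0.029) = 9.5182 / 0.033 = 288.4318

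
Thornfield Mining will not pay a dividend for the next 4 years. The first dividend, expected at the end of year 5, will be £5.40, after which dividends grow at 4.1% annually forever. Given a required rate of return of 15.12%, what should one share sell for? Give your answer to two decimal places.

Deferred-dividend DDM. At t=4 the remaining stream is a growing perpetuity with first payment D_5 = 5.40.
V_4 = D_5/(r−g) = 5.40/(0.1512−0.041) = 49.0018
P₀ = V_4/(1+r)^4 = 49.0018/(1+0.1512)^4 = 27.9003

£27.90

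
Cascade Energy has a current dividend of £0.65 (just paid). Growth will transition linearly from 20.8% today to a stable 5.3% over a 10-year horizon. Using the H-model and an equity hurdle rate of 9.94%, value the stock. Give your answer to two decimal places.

£25.61

H-model: P₀ = D₀[(1+g_L) + H(g_S−g_L)]/(r−g_L), with H = 10/2 = 5.
P₀ = 0.65 × [(1+0.053) + 5×(0.208−0.053)] / (0.0994−0.053)
   = 0.65 × 1.8280 / 0.0464 = 25.6078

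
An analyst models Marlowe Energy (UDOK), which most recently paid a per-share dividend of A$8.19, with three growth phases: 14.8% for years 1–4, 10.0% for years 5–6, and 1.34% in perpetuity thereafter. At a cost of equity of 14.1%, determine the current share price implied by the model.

A$111.11

Three-stage DDM. Project D₁…D_6; terminal Gordon value at t=6 with g = 0.0134; discount at r = 0.141.
D_1 = 9.4021
D_2 = 10.7936
D_3 = 12.3911
D_4 = 14.2250
D_5 = 15.6475
D_6 = 17.2122
TV_6 = 17.4429/(0.141−0.0134) = 136.6995
P₀ = Σ Dₜ/(1+r)ᵗ + TV_6/(1+r)^6 = 111.1090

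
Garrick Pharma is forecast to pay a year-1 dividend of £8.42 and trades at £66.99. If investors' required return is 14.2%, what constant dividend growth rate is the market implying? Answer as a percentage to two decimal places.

1.63%

From P₀ = D₁/(r − g), the implied growth is g = r − D₁/P₀.
g = 0.142 − 8.42/66.99 = 0.142 − 0.12569 = 0.01631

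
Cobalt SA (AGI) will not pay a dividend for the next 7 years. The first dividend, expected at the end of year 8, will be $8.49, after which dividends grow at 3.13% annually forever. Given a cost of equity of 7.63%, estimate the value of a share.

Deferred-dividend DDM. At t=7 the remaining stream is a growing perpetuity with first payment D_8 = 8.49.
V_7 = D_8/(r−g) = 8.49/(0.0763−0.0313) = 188.6667
P₀ = V_7/(1+r)^7 = 188.6667/(1+0.0763)^7 = 112.7617

$112.76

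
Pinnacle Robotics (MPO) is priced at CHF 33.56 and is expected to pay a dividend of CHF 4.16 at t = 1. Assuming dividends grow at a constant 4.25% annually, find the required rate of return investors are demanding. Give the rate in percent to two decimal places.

16.65%

Rearranging the constant-growth DDM: r = D₁/P₀ + g.
r = 4.1600 / 33.56 + 0.0425 = 0.12396 + 0.0425 = 0.16646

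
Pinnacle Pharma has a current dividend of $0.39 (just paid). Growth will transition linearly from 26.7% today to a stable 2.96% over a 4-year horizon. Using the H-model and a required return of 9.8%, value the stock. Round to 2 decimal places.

$8.58

H-model: P₀ = D₀[(1+g_L) + H(g_S−g_L)]/(r−g_L), with H = 4/2 = 2.
P₀ = 0.39 × [(1+0.0296) + 2×(0.267−0.0296)] / (0.098−0.0296)
   = 0.39 × 1.5044 / 0.0684 = 8.5777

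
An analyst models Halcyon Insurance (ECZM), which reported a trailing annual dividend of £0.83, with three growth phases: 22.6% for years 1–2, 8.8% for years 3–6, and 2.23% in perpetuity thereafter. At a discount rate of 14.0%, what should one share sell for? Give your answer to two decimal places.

£12.19

Three-stage DDM. Project D₁…D_6; terminal Gordon value at t=6 with g = 0.0223; discount at r = 0.14.
D_1 = 1.0176
D_2 = 1.2476
D_3 = 1.3573
D_4 = 1.4768
D_5 = 1.6067
D_6 = 1.7481
TV_6 = 1.7871/(0.14−0.0223) = 15.1837
P₀ = Σ Dₜ/(1+r)ᵗ + TV_6/(1+r)^6 = 12.1915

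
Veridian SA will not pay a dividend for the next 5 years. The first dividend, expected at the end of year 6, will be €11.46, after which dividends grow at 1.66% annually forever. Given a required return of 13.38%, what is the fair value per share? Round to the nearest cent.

Deferred-dividend DDM. At t=5 the remaining stream is a growing perpetuity with first payment D_6 = 11.46.
V_5 = D_6/(r−g) = 11.46/(0.1338−0.0166) = 97.7816
P₀ = V_5/(1+r)^5 = 97.7816/(1+0.1338)^5 = 52.1885

€52.19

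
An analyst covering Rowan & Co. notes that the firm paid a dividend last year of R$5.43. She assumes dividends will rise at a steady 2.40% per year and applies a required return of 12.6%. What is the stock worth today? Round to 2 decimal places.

R$54.51

Gordon growth model: P₀ = D₁/(r − g). D₁ = 5.43 × (1 + 0.024) = 5.5603.
P₀ = 5.5603 / (0.126 − 0.024) = 5.5603 / 0.102 = 54.5129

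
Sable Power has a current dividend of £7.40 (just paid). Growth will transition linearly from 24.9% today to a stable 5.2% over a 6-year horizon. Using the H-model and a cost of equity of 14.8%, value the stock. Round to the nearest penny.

£126.65

H-model: P₀ = D₀[(1+g_L) + H(g_S−g_L)]/(r−g_L), with H = 6/2 = 3.
P₀ = 7.40 × [(1+0.052) + 3×(0.249−0.052)] / (0.148−0.052)
   = 7.40 × 1.6430 / 0.096 = 126.6479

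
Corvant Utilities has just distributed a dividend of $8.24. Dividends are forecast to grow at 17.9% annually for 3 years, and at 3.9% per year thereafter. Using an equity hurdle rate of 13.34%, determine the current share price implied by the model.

$128.85

Two-stage DDM. Project D₁…D_3 at 0.179, terminal growth 0.039, discount at r = 0.1334.
D_1 = 9.7150
D_2 = 11.4539
D_3 = 13.5042
Terminal value at t=3: TV = D_4/(r−g) = 14.0309/(0.1334−0.039) = 148.6320
P₀ = 9.7150/(1+0.1334)^1 + 11.4539/(1+0.1334)^2 + 13.5042/(1+0.1334)^3 + 148.6320/(1+0.1334)^3 = 128.8482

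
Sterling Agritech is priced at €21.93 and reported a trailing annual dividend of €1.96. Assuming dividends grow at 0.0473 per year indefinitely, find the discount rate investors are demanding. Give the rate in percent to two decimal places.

Rearranging the constant-growth DDM: r = D₁/P₀ + g.
D₁ = 1.96 × (1 + 0.0473) = 2.0527.
r = 2.0527 / 21.93 + 0.0473 = 0.09360 + 0.0473 = 0.14090

14.09%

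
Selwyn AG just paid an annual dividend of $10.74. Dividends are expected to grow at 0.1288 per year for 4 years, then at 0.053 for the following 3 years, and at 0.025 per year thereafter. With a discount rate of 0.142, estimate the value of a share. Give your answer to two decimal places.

Three-stage DDM. Project D₁…D_7; terminal Gordon value at t=7 with g = 0.025; discount at r = 0.142.
D_1 = 12.1233
D_2 = 13.6848
D_3 = 15.4474
D_4 = 17.4370
D_5 = 18.3612
D_6 = 19.3343
D_7 = 20.3590
TV_7 = 20.8680/(0.142−0.025) = 178.3592
P₀ = Σ Dₜ/(1+r)ᵗ + TV_7/(1+r)^7 = 138.3489

$138.35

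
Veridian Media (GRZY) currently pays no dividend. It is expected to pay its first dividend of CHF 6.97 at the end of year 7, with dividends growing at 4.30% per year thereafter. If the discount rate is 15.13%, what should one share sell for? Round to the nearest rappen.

Deferred-dividend DDM. At t=6 the remaining stream is a growing perpetuity with first payment D_7 = 6.97.
V_6 = D_7/(r−g) = 6.97/(0.1513−0.043) = 64.3583
P₀ = V_6/(1+r)^6 = 64.3583/(1+0.1513)^6 = 27.6359

CHF 27.64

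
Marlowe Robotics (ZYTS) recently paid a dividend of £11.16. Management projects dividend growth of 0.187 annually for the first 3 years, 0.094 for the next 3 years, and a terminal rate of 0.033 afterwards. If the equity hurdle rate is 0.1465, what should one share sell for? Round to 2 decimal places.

Three-stage DDM. Project D₁…D_6; terminal Gordon value at t=6 with g = 0.033; discount at r = 0.1465.
D_1 = 13.2469
D_2 = 15.7241
D_3 = 18.6645
D_4 = 20.4190
D_5 = 22.3383
D_6 = 24.4381
TV_6 = 25.2446/(0.1465−0.033) = 222.4195
P₀ = Σ Dₜ/(1+r)ᵗ + TV_6/(1+r)^6 = 167.6892

£167.69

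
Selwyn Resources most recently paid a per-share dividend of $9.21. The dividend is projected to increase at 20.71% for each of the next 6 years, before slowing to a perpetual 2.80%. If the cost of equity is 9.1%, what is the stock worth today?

Two-stage DDM. Project D₁…D_6 at 0.2071, terminal growth 0.028, discount at r = 0.091.
D_1 = 11.1174
D_2 = 13.4198
D_3 = 16.1990
D_4 = 19.5539
D_5 = 23.6035
D_6 = 28.4918
Terminal value at t=6: TV = D_7/(r−g) = 29.2895/(0.091−0.028) = 464.9130
P₀ = 11.1174/(1+0.091)^1 + 13.4198/(1+0.091)^2 + 16.1990/(1+0.091)^3 + 19.5539/(1+0.091)^4 + 23.6035/(1+0.091)^5 + 28.4918/(1+0.091)^6 + 464.9130/(1+0.091)^6 = 355.5979

$355.60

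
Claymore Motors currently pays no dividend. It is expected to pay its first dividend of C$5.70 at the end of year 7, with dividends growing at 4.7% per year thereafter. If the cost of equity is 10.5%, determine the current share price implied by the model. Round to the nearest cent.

C$53.99

Deferred-dividend DDM. At t=6 the remaining stream is a growing perpetuity with first payment D_7 = 5.70.
V_6 = D_7/(r−g) = 5.70/(0.105−0.047) = 98.2759
P₀ = V_6/(1+r)^6 = 98.2759/(1+0.105)^6 = 53.9850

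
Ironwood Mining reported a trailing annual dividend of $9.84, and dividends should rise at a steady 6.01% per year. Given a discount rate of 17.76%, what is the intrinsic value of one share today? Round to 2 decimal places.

$88.78

Gordon growth model: P₀ = D₁/(r − g). D₁ = 9.84 × (1 + 0.0601) = 10.4314.
P₀ = 10.4314 / (0.1776 − 0.0601) = 10.4314 / 0.1175 = 88.7777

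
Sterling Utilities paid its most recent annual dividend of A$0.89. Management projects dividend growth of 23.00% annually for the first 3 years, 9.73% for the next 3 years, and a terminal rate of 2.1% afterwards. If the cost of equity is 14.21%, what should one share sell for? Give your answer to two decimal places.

Three-stage DDM. Project D₁…D_6; terminal Gordon value at t=6 with g = 0.021; discount at r = 0.1421.
D_1 = 1.0947
D_2 = 1.3465
D_3 = 1.6562
D_4 = 1.8173
D_5 = 1.9941
D_6 = 2.1882
TV_6 = 2.2341/(0.1421−0.021) = 18.4486
P₀ = Σ Dₜ/(1+r)ᵗ + TV_6/(1+r)^6 = 14.4954

A$14.50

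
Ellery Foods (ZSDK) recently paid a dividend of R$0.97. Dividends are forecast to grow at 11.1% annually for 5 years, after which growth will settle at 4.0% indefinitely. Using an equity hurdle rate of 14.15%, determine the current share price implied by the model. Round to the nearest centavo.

R$13.16

Two-stage DDM. Project D₁…D_5 at 0.111, terminal growth 0.04, discount at r = 0.1415.
D_1 = 1.0777
D_2 = 1.1973
D_3 = 1.3302
D_4 = 1.4778
D_5 = 1.6419
Terminal value at t=5: TV = D_6/(r−g) = 1.7076/(0.1415−0.04) = 16.8232
P₀ = 1.0777/(1+0.1415)^1 + 1.1973/(1+0.1415)^2 + 1.3302/(1+0.1415)^3 + 1.4778/(1+0.1415)^4 + 1.6419/(1+0.1415)^5 + 16.8232/(1+0.1415)^5 = 13.1550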